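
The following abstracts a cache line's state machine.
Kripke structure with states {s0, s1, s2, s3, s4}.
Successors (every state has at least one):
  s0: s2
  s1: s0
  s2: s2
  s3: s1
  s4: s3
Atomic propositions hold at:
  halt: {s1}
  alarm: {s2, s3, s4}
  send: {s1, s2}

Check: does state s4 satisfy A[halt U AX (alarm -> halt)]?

Sat(alarm -> halt) = {s0, s1}
Sat(AX (alarm -> halt)) = {s : every successor in {s0, s1}} = {s1, s3}
A[halt U AX (alarm -> halt)]: least fixpoint, start Z0 = Sat(AX (alarm -> halt)) = {s1, s3}, add states in Sat(halt) with every successor in Z. Already a fixed point.
Sat(A[halt U AX (alarm -> halt)]) = {s1, s3}
s4 ∉ Sat(A[halt U AX (alarm -> halt)]) = {s1, s3}, so the formula does not hold at s4.

No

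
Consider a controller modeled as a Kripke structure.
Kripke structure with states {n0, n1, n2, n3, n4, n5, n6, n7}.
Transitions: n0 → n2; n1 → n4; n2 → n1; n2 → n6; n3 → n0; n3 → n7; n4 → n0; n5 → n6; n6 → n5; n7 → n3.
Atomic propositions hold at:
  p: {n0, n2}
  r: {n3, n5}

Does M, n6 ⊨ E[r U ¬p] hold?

Yes

Sat(¬p) = {n1, n3, n4, n5, n6, n7}
E[r U ¬p]: least fixpoint, start Z0 = Sat(¬p) = {n1, n3, n4, n5, n6, n7}, add states in Sat(r) with some successor in Z. Already a fixed point.
Sat(E[r U ¬p]) = {n1, n3, n4, n5, n6, n7}
n6 ∈ Sat(E[r U ¬p]) = {n1, n3, n4, n5, n6, n7}, so the formula holds at n6.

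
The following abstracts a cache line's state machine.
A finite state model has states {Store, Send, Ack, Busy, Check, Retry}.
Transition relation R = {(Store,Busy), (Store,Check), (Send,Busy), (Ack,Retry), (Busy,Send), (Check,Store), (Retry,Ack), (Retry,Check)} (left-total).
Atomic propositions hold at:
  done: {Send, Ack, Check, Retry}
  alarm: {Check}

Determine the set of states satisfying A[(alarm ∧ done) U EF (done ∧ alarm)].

Sat(alarm ∧ done) = {Check}
Sat(done ∧ alarm) = {Check}
EF (done ∧ alarm): least fixpoint, start Z0 = {Check}, add states with some successor in Z. Z1 = {Store, Check, Retry}; Z2 = {Store, Ack, Check, Retry}; fixed.
Sat(EF (done ∧ alarm)) = {Store, Ack, Check, Retry}
A[(alarm ∧ done) U EF (done ∧ alarm)]: least fixpoint, start Z0 = Sat(EF (done ∧ alarm)) = {Store, Ack, Check, Retry}, add states in Sat(alarm ∧ done) with every successor in Z. Already a fixed point.
Sat(A[(alarm ∧ done) U EF (done ∧ alarm)]) = {Store, Ack, Check, Retry}

{Store, Ack, Check, Retry}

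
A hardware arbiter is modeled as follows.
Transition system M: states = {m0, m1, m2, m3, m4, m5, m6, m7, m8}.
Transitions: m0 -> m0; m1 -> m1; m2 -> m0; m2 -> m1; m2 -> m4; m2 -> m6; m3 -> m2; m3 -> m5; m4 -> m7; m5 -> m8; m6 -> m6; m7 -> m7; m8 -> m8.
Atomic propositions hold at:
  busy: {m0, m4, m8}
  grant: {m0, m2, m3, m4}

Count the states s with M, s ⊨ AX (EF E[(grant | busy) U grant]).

1

Sat(grant | busy) = {m0, m2, m3, m4, m8}
E[(grant | busy) U grant]: least fixpoint, start Z0 = Sat(grant) = {m0, m2, m3, m4}, add states in Sat(grant | busy) with some successor in Z. Already a fixed point.
Sat(E[(grant | busy) U grant]) = {m0, m2, m3, m4}
EF E[(grant | busy) U grant]: least fixpoint, start Z0 = {m0, m2, m3, m4}, add states with some successor in Z. Already a fixed point.
Sat(EF E[(grant | busy) U grant]) = {m0, m2, m3, m4}
Sat(AX (EF E[(grant | busy) U grant])) = {s : every successor in {m0, m2, m3, m4}} = {m0}
|Sat(AX (EF E[(grant | busy) U grant]))| = |{m0}| = 1.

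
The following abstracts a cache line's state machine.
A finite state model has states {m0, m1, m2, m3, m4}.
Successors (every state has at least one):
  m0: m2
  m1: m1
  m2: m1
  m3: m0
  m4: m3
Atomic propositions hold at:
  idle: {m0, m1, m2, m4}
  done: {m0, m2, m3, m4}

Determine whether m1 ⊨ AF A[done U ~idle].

Sat(~idle) = {m3}
A[done U ~idle]: least fixpoint, start Z0 = Sat(~idle) = {m3}, add states in Sat(done) with every successor in Z. Z1 = {m3, m4}; fixed.
Sat(A[done U ~idle]) = {m3, m4}
AF A[done U ~idle]: least fixpoint, start Z0 = {m3, m4}, add states with every successor in Z. Already a fixed point.
Sat(AF A[done U ~idle]) = {m3, m4}
m1 ∉ Sat(AF A[done U ~idle]) = {m3, m4}, so the formula does not hold at m1.

No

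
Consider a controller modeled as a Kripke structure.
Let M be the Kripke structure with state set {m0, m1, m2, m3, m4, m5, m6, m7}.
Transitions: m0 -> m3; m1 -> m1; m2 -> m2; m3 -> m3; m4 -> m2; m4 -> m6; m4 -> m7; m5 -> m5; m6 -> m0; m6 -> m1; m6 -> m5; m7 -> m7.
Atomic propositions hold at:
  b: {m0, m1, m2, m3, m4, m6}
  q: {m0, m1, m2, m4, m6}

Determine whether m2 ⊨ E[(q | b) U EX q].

Yes

Sat(q | b) = {m0, m1, m2, m3, m4, m6}
Sat(EX q) = {s : some successor in {m0, m1, m2, m4, m6}} = {m1, m2, m4, m6}
E[(q | b) U EX q]: least fixpoint, start Z0 = Sat(EX q) = {m1, m2, m4, m6}, add states in Sat(q | b) with some successor in Z. Already a fixed point.
Sat(E[(q | b) U EX q]) = {m1, m2, m4, m6}
m2 ∈ Sat(E[(q | b) U EX q]) = {m1, m2, m4, m6}, so the formula holds at m2.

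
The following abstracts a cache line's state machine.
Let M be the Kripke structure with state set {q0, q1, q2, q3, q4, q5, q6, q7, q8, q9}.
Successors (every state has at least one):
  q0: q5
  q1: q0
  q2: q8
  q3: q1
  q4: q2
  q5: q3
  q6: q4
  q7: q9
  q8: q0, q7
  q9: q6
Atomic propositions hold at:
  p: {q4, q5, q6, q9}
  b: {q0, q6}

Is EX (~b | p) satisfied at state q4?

Yes

Sat(~b) = {q1, q2, q3, q4, q5, q7, q8, q9}
Sat(~b | p) = {q1, q2, q3, q4, q5, q6, q7, q8, q9}
Sat(EX (~b | p)) = {s : some successor in {q1, q2, q3, q4, q5, q6, q7, q8, q9}} = {q0, q2, q3, q4, q5, q6, q7, q8, q9}
q4 ∈ Sat(EX (~b | p)) = {q0, q2, q3, q4, q5, q6, q7, q8, q9}, so the formula holds at q4.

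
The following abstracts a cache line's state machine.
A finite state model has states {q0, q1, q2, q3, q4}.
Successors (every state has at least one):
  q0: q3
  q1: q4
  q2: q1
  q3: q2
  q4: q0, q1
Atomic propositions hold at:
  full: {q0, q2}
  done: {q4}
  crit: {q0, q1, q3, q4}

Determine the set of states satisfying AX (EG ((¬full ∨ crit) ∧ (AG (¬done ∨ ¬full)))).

{q1, q2}

Sat(¬full) = {q1, q3, q4}
Sat(¬full ∨ crit) = {q0, q1, q3, q4}
Sat(¬done) = {q0, q1, q2, q3}
Sat(¬done ∨ ¬full) = {q0, q1, q2, q3, q4}
AG (¬done ∨ ¬full): greatest fixpoint, start Z0 = {q0, q1, q2, q3, q4}, keep only states in Sat with every successor in Z. Already a fixed point.
Sat(AG (¬done ∨ ¬full)) = {q0, q1, q2, q3, q4}
Sat((¬full ∨ crit) ∧ (AG (¬done ∨ ¬full))) = {q0, q1, q3, q4}
EG ((¬full ∨ crit) ∧ (AG (¬done ∨ ¬full))): greatest fixpoint, start Z0 = {q0, q1, q3, q4}, keep only states in Sat with some successor in Z. Z1 = {q0, q1, q4}; Z2 = {q1, q4}; fixed.
Sat(EG ((¬full ∨ crit) ∧ (AG (¬done ∨ ¬full)))) = {q1, q4}
Sat(AX (EG ((¬full ∨ crit) ∧ (AG (¬done ∨ ¬full))))) = {s : every successor in {q1, q4}} = {q1, q2}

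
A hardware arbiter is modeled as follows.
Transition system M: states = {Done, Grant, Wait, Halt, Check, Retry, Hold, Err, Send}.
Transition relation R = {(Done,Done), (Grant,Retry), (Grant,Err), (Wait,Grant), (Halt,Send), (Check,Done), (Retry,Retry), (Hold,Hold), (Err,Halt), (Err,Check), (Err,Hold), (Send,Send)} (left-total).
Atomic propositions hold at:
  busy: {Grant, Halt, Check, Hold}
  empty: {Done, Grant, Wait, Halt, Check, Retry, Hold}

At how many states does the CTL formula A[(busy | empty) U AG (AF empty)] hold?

Sat(busy | empty) = {Done, Grant, Wait, Halt, Check, Retry, Hold}
AF empty: least fixpoint, start Z0 = {Done, Grant, Wait, Halt, Check, Retry, Hold}, add states with every successor in Z. Z1 = {Done, Grant, Wait, Halt, Check, Retry, Hold, Err}; fixed.
Sat(AF empty) = {Done, Grant, Wait, Halt, Check, Retry, Hold, Err}
AG (AF empty): greatest fixpoint, start Z0 = {Done, Grant, Wait, Halt, Check, Retry, Hold, Err}, keep only states in Sat with every successor in Z. Z1 = {Done, Grant, Wait, Check, Retry, Hold, Err}; Z2 = {Done, Grant, Wait, Check, Retry, Hold}; Z3 = {Done, Wait, Check, Retry, Hold}; Z4 = {Done, Check, Retry, Hold}; fixed.
Sat(AG (AF empty)) = {Done, Check, Retry, Hold}
A[(busy | empty) U AG (AF empty)]: least fixpoint, start Z0 = Sat(AG (AF empty)) = {Done, Check, Retry, Hold}, add states in Sat(busy | empty) with every successor in Z. Already a fixed point.
Sat(A[(busy | empty) U AG (AF empty)]) = {Done, Check, Retry, Hold}
|Sat(A[(busy | empty) U AG (AF empty)])| = |{Done, Check, Retry, Hold}| = 4.

4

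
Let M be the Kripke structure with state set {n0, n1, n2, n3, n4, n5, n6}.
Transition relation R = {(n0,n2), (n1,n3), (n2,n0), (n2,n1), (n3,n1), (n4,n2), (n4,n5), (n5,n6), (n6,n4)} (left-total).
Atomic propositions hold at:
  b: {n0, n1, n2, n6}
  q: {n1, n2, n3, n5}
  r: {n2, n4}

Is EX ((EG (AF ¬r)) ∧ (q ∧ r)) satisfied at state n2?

Sat(¬r) = {n0, n1, n3, n5, n6}
AF ¬r: least fixpoint, start Z0 = {n0, n1, n3, n5, n6}, add states with every successor in Z. Z1 = {n0, n1, n2, n3, n5, n6}; Z2 = {n0, n1, n2, n3, n4, n5, n6}; fixed.
Sat(AF ¬r) = {n0, n1, n2, n3, n4, n5, n6}
EG (AF ¬r): greatest fixpoint, start Z0 = {n0, n1, n2, n3, n4, n5, n6}, keep only states in Sat with some successor in Z. Already a fixed point.
Sat(EG (AF ¬r)) = {n0, n1, n2, n3, n4, n5, n6}
Sat(q ∧ r) = {n2}
Sat((EG (AF ¬r)) ∧ (q ∧ r)) = {n2}
Sat(EX ((EG (AF ¬r)) ∧ (q ∧ r))) = {s : some successor in {n2}} = {n0, n4}
n2 ∉ Sat(EX ((EG (AF ¬r)) ∧ (q ∧ r))) = {n0, n4}, so the formula does not hold at n2.

No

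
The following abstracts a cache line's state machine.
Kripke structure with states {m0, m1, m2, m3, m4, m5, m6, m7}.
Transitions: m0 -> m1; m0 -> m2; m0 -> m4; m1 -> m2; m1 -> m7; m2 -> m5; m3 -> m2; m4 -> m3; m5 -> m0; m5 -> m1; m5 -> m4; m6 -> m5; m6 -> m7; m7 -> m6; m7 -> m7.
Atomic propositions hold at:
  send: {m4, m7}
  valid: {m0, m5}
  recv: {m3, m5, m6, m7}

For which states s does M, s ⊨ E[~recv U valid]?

{m0, m1, m2, m5}

Sat(~recv) = {m0, m1, m2, m4}
E[~recv U valid]: least fixpoint, start Z0 = Sat(valid) = {m0, m5}, add states in Sat(~recv) with some successor in Z. Z1 = {m0, m2, m5}; Z2 = {m0, m1, m2, m5}; fixed.
Sat(E[~recv U valid]) = {m0, m1, m2, m5}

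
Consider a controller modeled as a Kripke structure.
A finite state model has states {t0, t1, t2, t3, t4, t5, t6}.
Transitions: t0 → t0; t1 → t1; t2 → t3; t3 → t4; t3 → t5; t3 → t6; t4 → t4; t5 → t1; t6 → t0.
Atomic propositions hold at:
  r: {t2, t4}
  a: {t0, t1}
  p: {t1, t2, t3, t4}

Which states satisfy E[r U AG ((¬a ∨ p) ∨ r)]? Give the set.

{t1, t4, t5}

Sat(¬a) = {t2, t3, t4, t5, t6}
Sat(¬a ∨ p) = {t1, t2, t3, t4, t5, t6}
Sat((¬a ∨ p) ∨ r) = {t1, t2, t3, t4, t5, t6}
AG ((¬a ∨ p) ∨ r): greatest fixpoint, start Z0 = {t1, t2, t3, t4, t5, t6}, keep only states in Sat with every successor in Z. Z1 = {t1, t2, t3, t4, t5}; Z2 = {t1, t2, t4, t5}; Z3 = {t1, t4, t5}; fixed.
Sat(AG ((¬a ∨ p) ∨ r)) = {t1, t4, t5}
E[r U AG ((¬a ∨ p) ∨ r)]: least fixpoint, start Z0 = Sat(AG ((¬a ∨ p) ∨ r)) = {t1, t4, t5}, add states in Sat(r) with some successor in Z. Already a fixed point.
Sat(E[r U AG ((¬a ∨ p) ∨ r)]) = {t1, t4, t5}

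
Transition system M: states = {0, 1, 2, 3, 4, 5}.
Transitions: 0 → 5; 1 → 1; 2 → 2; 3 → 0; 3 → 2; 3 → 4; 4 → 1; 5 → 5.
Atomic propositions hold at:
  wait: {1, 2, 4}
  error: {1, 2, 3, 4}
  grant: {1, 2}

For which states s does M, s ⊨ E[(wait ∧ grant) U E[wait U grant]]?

Sat(wait ∧ grant) = {1, 2}
E[wait U grant]: least fixpoint, start Z0 = Sat(grant) = {1, 2}, add states in Sat(wait) with some successor in Z. Z1 = {1, 2, 4}; fixed.
Sat(E[wait U grant]) = {1, 2, 4}
E[(wait ∧ grant) U E[wait U grant]]: least fixpoint, start Z0 = Sat(E[wait U grant]) = {1, 2, 4}, add states in Sat(wait ∧ grant) with some successor in Z. Already a fixed point.
Sat(E[(wait ∧ grant) U E[wait U grant]]) = {1, 2, 4}

{1, 2, 4}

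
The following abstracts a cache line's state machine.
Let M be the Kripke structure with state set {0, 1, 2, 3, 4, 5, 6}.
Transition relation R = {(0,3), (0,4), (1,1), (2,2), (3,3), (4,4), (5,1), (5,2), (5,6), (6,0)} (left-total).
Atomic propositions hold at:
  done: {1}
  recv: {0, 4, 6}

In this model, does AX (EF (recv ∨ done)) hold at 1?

Yes

Sat(recv ∨ done) = {0, 1, 4, 6}
EF (recv ∨ done): least fixpoint, start Z0 = {0, 1, 4, 6}, add states with some successor in Z. Z1 = {0, 1, 4, 5, 6}; fixed.
Sat(EF (recv ∨ done)) = {0, 1, 4, 5, 6}
Sat(AX (EF (recv ∨ done))) = {s : every successor in {0, 1, 4, 5, 6}} = {1, 4, 6}
1 ∈ Sat(AX (EF (recv ∨ done))) = {1, 4, 6}, so the formula holds at 1.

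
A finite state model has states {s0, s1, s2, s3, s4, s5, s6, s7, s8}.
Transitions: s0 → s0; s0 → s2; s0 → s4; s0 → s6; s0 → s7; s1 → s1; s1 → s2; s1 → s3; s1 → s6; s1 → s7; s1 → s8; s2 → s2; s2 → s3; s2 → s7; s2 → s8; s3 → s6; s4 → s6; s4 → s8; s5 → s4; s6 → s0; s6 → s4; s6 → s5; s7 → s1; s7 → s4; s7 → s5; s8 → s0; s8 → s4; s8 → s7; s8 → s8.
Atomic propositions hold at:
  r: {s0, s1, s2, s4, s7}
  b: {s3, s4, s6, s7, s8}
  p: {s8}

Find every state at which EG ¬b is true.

{s0, s1, s2}

Sat(¬b) = {s0, s1, s2, s5}
EG ¬b: greatest fixpoint, start Z0 = {s0, s1, s2, s5}, keep only states in Sat with some successor in Z. Z1 = {s0, s1, s2}; fixed.
Sat(EG ¬b) = {s0, s1, s2}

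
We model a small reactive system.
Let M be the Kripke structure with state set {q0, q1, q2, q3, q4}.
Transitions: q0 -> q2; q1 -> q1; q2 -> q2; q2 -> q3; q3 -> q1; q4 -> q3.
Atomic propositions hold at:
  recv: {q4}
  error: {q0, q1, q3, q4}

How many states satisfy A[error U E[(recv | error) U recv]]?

1

Sat(recv | error) = {q0, q1, q3, q4}
E[(recv | error) U recv]: least fixpoint, start Z0 = Sat(recv) = {q4}, add states in Sat(recv | error) with some successor in Z. Already a fixed point.
Sat(E[(recv | error) U recv]) = {q4}
A[error U E[(recv | error) U recv]]: least fixpoint, start Z0 = Sat(E[(recv | error) U recv]) = {q4}, add states in Sat(error) with every successor in Z. Already a fixed point.
Sat(A[error U E[(recv | error) U recv]]) = {q4}
|Sat(A[error U E[(recv | error) U recv]])| = |{q4}| = 1.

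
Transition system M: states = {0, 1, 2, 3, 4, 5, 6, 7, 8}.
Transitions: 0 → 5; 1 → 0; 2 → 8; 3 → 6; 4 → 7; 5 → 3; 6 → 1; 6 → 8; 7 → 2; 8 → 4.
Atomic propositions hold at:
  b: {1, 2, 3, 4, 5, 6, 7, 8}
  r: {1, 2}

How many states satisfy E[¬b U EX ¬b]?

Sat(¬b) = {0}
Sat(EX ¬b) = {s : some successor in {0}} = {1}
E[¬b U EX ¬b]: least fixpoint, start Z0 = Sat(EX ¬b) = {1}, add states in Sat(¬b) with some successor in Z. Already a fixed point.
Sat(E[¬b U EX ¬b]) = {1}
|Sat(E[¬b U EX ¬b])| = |{1}| = 1.

1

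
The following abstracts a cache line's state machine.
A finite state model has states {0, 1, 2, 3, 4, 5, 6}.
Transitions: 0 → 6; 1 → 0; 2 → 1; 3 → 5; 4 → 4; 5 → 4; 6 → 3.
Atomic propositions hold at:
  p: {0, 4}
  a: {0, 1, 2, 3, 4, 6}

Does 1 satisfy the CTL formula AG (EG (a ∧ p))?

Sat(a ∧ p) = {0, 4}
EG (a ∧ p): greatest fixpoint, start Z0 = {0, 4}, keep only states in Sat with some successor in Z. Z1 = {4}; fixed.
Sat(EG (a ∧ p)) = {4}
AG (EG (a ∧ p)): greatest fixpoint, start Z0 = {4}, keep only states in Sat with every successor in Z. Already a fixed point.
Sat(AG (EG (a ∧ p))) = {4}
1 ∉ Sat(AG (EG (a ∧ p))) = {4}, so the formula does not hold at 1.

No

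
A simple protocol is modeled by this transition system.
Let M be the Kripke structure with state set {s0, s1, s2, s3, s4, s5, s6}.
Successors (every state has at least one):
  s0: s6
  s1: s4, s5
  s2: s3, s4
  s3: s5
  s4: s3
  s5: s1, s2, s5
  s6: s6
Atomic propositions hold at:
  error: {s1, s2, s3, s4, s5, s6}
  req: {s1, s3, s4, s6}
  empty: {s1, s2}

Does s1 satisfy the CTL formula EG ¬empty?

No

Sat(¬empty) = {s0, s3, s4, s5, s6}
EG ¬empty: greatest fixpoint, start Z0 = {s0, s3, s4, s5, s6}, keep only states in Sat with some successor in Z. Already a fixed point.
Sat(EG ¬empty) = {s0, s3, s4, s5, s6}
s1 ∉ Sat(EG ¬empty) = {s0, s3, s4, s5, s6}, so the formula does not hold at s1.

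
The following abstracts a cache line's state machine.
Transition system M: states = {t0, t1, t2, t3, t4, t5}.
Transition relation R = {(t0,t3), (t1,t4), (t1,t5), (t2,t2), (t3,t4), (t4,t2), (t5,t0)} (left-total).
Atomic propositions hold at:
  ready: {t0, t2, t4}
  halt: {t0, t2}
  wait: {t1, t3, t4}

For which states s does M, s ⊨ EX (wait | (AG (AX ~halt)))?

Sat(~halt) = {t1, t3, t4, t5}
Sat(AX ~halt) = {s : every successor in {t1, t3, t4, t5}} = {t0, t1, t3}
AG (AX ~halt): greatest fixpoint, start Z0 = {t0, t1, t3}, keep only states in Sat with every successor in Z. Z1 = {t0}; Z2 = ∅; fixed.
Sat(AG (AX ~halt)) = ∅
Sat(wait | (AG (AX ~halt))) = {t1, t3, t4}
Sat(EX (wait | (AG (AX ~halt)))) = {s : some successor in {t1, t3, t4}} = {t0, t1, t3}

{t0, t1, t3}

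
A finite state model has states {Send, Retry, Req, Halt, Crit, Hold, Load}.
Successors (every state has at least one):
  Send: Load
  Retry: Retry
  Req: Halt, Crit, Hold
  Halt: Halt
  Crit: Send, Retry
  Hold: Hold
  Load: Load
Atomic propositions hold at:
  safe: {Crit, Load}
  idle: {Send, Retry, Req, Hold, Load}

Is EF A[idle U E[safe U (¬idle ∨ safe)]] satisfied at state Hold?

No

Sat(¬idle) = {Halt, Crit}
Sat(¬idle ∨ safe) = {Halt, Crit, Load}
E[safe U (¬idle ∨ safe)]: least fixpoint, start Z0 = Sat((¬idle ∨ safe)) = {Halt, Crit, Load}, add states in Sat(safe) with some successor in Z. Already a fixed point.
Sat(E[safe U (¬idle ∨ safe)]) = {Halt, Crit, Load}
A[idle U E[safe U (¬idle ∨ safe)]]: least fixpoint, start Z0 = Sat(E[safe U (¬idle ∨ safe)]) = {Halt, Crit, Load}, add states in Sat(idle) with every successor in Z. Z1 = {Send, Halt, Crit, Load}; fixed.
Sat(A[idle U E[safe U (¬idle ∨ safe)]]) = {Send, Halt, Crit, Load}
EF A[idle U E[safe U (¬idle ∨ safe)]]: least fixpoint, start Z0 = {Send, Halt, Crit, Load}, add states with some successor in Z. Z1 = {Send, Req, Halt, Crit, Load}; fixed.
Sat(EF A[idle U E[safe U (¬idle ∨ safe)]]) = {Send, Req, Halt, Crit, Load}
Hold ∉ Sat(EF A[idle U E[safe U (¬idle ∨ safe)]]) = {Send, Req, Halt, Crit, Load}, so the formula does not hold at Hold.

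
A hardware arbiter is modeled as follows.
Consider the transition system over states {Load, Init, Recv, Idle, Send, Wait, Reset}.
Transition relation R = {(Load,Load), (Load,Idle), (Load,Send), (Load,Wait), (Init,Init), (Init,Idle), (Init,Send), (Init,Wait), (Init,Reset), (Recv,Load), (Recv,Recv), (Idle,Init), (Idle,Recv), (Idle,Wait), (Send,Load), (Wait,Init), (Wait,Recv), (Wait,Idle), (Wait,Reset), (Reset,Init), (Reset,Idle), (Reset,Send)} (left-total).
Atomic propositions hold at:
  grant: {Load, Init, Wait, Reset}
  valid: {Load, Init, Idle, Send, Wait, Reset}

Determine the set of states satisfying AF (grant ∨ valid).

Sat(grant ∨ valid) = {Load, Init, Idle, Send, Wait, Reset}
AF (grant ∨ valid): least fixpoint, start Z0 = {Load, Init, Idle, Send, Wait, Reset}, add states with every successor in Z. Already a fixed point.
Sat(AF (grant ∨ valid)) = {Load, Init, Idle, Send, Wait, Reset}

{Load, Init, Idle, Send, Wait, Reset}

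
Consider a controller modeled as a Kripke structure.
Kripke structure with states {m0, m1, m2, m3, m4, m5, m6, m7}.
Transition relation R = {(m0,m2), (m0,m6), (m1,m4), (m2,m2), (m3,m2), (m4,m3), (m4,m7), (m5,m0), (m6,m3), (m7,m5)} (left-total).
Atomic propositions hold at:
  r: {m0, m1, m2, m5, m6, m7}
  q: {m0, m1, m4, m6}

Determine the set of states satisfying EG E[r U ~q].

Sat(~q) = {m2, m3, m5, m7}
E[r U ~q]: least fixpoint, start Z0 = Sat(~q) = {m2, m3, m5, m7}, add states in Sat(r) with some successor in Z. Z1 = {m0, m2, m3, m5, m6, m7}; fixed.
Sat(E[r U ~q]) = {m0, m2, m3, m5, m6, m7}
EG E[r U ~q]: greatest fixpoint, start Z0 = {m0, m2, m3, m5, m6, m7}, keep only states in Sat with some successor in Z. Already a fixed point.
Sat(EG E[r U ~q]) = {m0, m2, m3, m5, m6, m7}

{m0, m2, m3, m5, m6, m7}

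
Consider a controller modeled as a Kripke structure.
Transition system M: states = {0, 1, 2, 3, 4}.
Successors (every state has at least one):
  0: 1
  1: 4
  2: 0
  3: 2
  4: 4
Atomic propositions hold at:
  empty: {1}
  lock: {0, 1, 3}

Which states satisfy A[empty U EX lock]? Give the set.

{0, 2}

Sat(EX lock) = {s : some successor in {0, 1, 3}} = {0, 2}
A[empty U EX lock]: least fixpoint, start Z0 = Sat(EX lock) = {0, 2}, add states in Sat(empty) with every successor in Z. Already a fixed point.
Sat(A[empty U EX lock]) = {0, 2}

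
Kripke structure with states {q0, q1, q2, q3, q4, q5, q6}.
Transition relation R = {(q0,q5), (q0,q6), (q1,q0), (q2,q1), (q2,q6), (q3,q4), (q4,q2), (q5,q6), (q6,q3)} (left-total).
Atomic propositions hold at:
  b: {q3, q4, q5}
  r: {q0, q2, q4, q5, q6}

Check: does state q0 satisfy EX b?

Yes

Sat(EX b) = {s : some successor in {q3, q4, q5}} = {q0, q3, q6}
q0 ∈ Sat(EX b) = {q0, q3, q6}, so the formula holds at q0.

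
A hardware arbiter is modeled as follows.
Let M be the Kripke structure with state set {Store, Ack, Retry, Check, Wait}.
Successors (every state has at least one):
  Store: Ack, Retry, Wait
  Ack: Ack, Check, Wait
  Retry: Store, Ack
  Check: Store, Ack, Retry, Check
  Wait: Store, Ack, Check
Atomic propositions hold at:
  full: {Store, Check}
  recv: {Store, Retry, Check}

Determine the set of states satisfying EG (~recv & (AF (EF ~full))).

Sat(~recv) = {Ack, Wait}
Sat(~full) = {Ack, Retry, Wait}
EF ~full: least fixpoint, start Z0 = {Ack, Retry, Wait}, add states with some successor in Z. Z1 = {Store, Ack, Retry, Check, Wait}; fixed.
Sat(EF ~full) = {Store, Ack, Retry, Check, Wait}
AF (EF ~full): least fixpoint, start Z0 = {Store, Ack, Retry, Check, Wait}, add states with every successor in Z. Already a fixed point.
Sat(AF (EF ~full)) = {Store, Ack, Retry, Check, Wait}
Sat(~recv & (AF (EF ~full))) = {Ack, Wait}
EG (~recv & (AF (EF ~full))): greatest fixpoint, start Z0 = {Ack, Wait}, keep only states in Sat with some successor in Z. Already a fixed point.
Sat(EG (~recv & (AF (EF ~full)))) = {Ack, Wait}

{Ack, Wait}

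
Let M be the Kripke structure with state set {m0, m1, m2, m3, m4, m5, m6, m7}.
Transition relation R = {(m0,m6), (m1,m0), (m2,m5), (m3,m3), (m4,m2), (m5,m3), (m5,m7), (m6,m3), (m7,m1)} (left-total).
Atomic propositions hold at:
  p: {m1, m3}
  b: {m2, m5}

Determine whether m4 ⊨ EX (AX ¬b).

Sat(¬b) = {m0, m1, m3, m4, m6, m7}
Sat(AX ¬b) = {s : every successor in {m0, m1, m3, m4, m6, m7}} = {m0, m1, m3, m5, m6, m7}
Sat(EX (AX ¬b)) = {s : some successor in {m0, m1, m3, m5, m6, m7}} = {m0, m1, m2, m3, m5, m6, m7}
m4 ∉ Sat(EX (AX ¬b)) = {m0, m1, m2, m3, m5, m6, m7}, so the formula does not hold at m4.

No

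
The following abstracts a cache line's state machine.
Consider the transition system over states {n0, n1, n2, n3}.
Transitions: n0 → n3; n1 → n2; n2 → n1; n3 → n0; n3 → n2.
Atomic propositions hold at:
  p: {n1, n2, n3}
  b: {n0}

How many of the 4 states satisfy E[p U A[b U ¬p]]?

2

Sat(¬p) = {n0}
A[b U ¬p]: least fixpoint, start Z0 = Sat(¬p) = {n0}, add states in Sat(b) with every successor in Z. Already a fixed point.
Sat(A[b U ¬p]) = {n0}
E[p U A[b U ¬p]]: least fixpoint, start Z0 = Sat(A[b U ¬p]) = {n0}, add states in Sat(p) with some successor in Z. Z1 = {n0, n3}; fixed.
Sat(E[p U A[b U ¬p]]) = {n0, n3}
|Sat(E[p U A[b U ¬p]])| = |{n0, n3}| = 2.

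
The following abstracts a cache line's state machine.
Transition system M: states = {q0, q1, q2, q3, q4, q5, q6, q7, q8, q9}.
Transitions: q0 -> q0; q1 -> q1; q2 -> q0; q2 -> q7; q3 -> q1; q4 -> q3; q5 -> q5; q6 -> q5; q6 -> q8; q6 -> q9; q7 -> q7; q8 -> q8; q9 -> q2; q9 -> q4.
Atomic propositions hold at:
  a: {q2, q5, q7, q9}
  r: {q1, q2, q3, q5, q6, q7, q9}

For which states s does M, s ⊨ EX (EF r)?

EF r: least fixpoint, start Z0 = {q1, q2, q3, q5, q6, q7, q9}, add states with some successor in Z. Z1 = {q1, q2, q3, q4, q5, q6, q7, q9}; fixed.
Sat(EF r) = {q1, q2, q3, q4, q5, q6, q7, q9}
Sat(EX (EF r)) = {s : some successor in {q1, q2, q3, q4, q5, q6, q7, q9}} = {q1, q2, q3, q4, q5, q6, q7, q9}

{q1, q2, q3, q4, q5, q6, q7, q9}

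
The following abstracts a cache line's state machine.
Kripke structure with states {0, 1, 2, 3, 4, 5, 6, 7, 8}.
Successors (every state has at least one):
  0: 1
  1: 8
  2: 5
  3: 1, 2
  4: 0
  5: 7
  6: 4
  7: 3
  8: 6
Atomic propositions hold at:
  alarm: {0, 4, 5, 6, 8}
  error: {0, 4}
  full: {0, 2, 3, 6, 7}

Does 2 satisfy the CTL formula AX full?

No

Sat(AX full) = {s : every successor in {0, 2, 3, 6, 7}} = {4, 5, 7, 8}
2 ∉ Sat(AX full) = {4, 5, 7, 8}, so the formula does not hold at 2.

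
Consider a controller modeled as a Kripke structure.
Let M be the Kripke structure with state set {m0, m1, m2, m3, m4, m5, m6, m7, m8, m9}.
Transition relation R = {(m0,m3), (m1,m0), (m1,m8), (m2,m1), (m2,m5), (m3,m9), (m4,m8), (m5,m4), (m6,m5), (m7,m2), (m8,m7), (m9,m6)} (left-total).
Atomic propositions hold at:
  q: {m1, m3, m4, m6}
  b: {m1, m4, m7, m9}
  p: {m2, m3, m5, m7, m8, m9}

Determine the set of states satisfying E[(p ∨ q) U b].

Sat(p ∨ q) = {m1, m2, m3, m4, m5, m6, m7, m8, m9}
E[(p ∨ q) U b]: least fixpoint, start Z0 = Sat(b) = {m1, m4, m7, m9}, add states in Sat(p ∨ q) with some successor in Z. Z1 = {m1, m2, m3, m4, m5, m7, m8, m9}; Z2 = {m1, m2, m3, m4, m5, m6, m7, m8, m9}; fixed.
Sat(E[(p ∨ q) U b]) = {m1, m2, m3, m4, m5, m6, m7, m8, m9}

{m1, m2, m3, m4, m5, m6, m7, m8, m9}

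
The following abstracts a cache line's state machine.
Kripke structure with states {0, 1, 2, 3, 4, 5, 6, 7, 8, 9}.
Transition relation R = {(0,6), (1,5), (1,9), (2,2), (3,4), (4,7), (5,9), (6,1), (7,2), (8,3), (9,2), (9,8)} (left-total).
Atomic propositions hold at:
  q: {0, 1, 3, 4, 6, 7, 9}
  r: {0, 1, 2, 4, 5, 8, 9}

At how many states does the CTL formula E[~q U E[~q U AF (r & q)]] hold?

8

Sat(~q) = {2, 5, 8}
Sat(r & q) = {0, 1, 4, 9}
AF (r & q): least fixpoint, start Z0 = {0, 1, 4, 9}, add states with every successor in Z. Z1 = {0, 1, 3, 4, 5, 6, 9}; Z2 = {0, 1, 3, 4, 5, 6, 8, 9}; fixed.
Sat(AF (r & q)) = {0, 1, 3, 4, 5, 6, 8, 9}
E[~q U AF (r & q)]: least fixpoint, start Z0 = Sat(AF (r & q)) = {0, 1, 3, 4, 5, 6, 8, 9}, add states in Sat(~q) with some successor in Z. Already a fixed point.
Sat(E[~q U AF (r & q)]) = {0, 1, 3, 4, 5, 6, 8, 9}
E[~q U E[~q U AF (r & q)]]: least fixpoint, start Z0 = Sat(E[~q U AF (r & q)]) = {0, 1, 3, 4, 5, 6, 8, 9}, add states in Sat(~q) with some successor in Z. Already a fixed point.
Sat(E[~q U E[~q U AF (r & q)]]) = {0, 1, 3, 4, 5, 6, 8, 9}
|Sat(E[~q U E[~q U AF (r & q)]])| = |{0, 1, 3, 4, 5, 6, 8, 9}| = 8.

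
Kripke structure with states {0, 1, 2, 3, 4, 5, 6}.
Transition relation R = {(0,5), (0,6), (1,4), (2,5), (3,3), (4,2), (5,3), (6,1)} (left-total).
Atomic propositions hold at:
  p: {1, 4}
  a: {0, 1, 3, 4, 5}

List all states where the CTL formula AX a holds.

{1, 2, 3, 5, 6}

Sat(AX a) = {s : every successor in {0, 1, 3, 4, 5}} = {1, 2, 3, 5, 6}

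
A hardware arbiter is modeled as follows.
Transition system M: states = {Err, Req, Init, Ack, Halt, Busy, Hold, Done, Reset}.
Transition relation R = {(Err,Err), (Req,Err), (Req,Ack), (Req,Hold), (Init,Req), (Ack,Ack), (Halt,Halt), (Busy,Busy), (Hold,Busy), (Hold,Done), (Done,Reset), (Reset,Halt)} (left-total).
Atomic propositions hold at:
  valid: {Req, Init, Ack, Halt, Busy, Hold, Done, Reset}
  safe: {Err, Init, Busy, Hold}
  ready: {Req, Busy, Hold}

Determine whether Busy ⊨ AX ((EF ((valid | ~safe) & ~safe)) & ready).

No

Sat(~safe) = {Req, Ack, Halt, Done, Reset}
Sat(valid | ~safe) = {Req, Init, Ack, Halt, Busy, Hold, Done, Reset}
Sat((valid | ~safe) & ~safe) = {Req, Ack, Halt, Done, Reset}
EF ((valid | ~safe) & ~safe): least fixpoint, start Z0 = {Req, Ack, Halt, Done, Reset}, add states with some successor in Z. Z1 = {Req, Init, Ack, Halt, Hold, Done, Reset}; fixed.
Sat(EF ((valid | ~safe) & ~safe)) = {Req, Init, Ack, Halt, Hold, Done, Reset}
Sat((EF ((valid | ~safe) & ~safe)) & ready) = {Req, Hold}
Sat(AX ((EF ((valid | ~safe) & ~safe)) & ready)) = {s : every successor in {Req, Hold}} = {Init}
Busy ∉ Sat(AX ((EF ((valid | ~safe) & ~safe)) & ready)) = {Init}, so the formula does not hold at Busy.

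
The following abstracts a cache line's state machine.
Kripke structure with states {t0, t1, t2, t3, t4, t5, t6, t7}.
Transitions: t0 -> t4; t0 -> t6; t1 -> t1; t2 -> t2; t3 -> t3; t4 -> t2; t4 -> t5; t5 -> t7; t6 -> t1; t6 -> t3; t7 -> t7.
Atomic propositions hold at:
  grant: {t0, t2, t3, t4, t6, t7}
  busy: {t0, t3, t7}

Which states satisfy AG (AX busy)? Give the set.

{t3, t5, t7}

Sat(AX busy) = {s : every successor in {t0, t3, t7}} = {t3, t5, t7}
AG (AX busy): greatest fixpoint, start Z0 = {t3, t5, t7}, keep only states in Sat with every successor in Z. Already a fixed point.
Sat(AG (AX busy)) = {t3, t5, t7}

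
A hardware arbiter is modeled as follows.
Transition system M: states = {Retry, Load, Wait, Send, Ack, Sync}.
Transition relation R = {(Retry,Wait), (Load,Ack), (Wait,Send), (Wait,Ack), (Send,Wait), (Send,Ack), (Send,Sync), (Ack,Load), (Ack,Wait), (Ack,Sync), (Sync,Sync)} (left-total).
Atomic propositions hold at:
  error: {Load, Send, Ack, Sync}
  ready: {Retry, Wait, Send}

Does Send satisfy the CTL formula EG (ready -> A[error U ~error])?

Sat(~error) = {Retry, Wait}
A[error U ~error]: least fixpoint, start Z0 = Sat(~error) = {Retry, Wait}, add states in Sat(error) with every successor in Z. Already a fixed point.
Sat(A[error U ~error]) = {Retry, Wait}
Sat(ready -> A[error U ~error]) = {Retry, Load, Wait, Ack, Sync}
EG (ready -> A[error U ~error]): greatest fixpoint, start Z0 = {Retry, Load, Wait, Ack, Sync}, keep only states in Sat with some successor in Z. Already a fixed point.
Sat(EG (ready -> A[error U ~error])) = {Retry, Load, Wait, Ack, Sync}
Send ∉ Sat(EG (ready -> A[error U ~error])) = {Retry, Load, Wait, Ack, Sync}, so the formula does not hold at Send.

No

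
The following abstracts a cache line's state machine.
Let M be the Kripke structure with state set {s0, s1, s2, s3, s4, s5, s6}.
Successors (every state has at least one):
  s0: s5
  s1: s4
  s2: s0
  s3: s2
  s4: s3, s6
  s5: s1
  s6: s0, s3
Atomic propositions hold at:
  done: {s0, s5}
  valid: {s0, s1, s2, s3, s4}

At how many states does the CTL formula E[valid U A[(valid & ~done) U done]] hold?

6

Sat(~done) = {s1, s2, s3, s4, s6}
Sat(valid & ~done) = {s1, s2, s3, s4}
A[(valid & ~done) U done]: least fixpoint, start Z0 = Sat(done) = {s0, s5}, add states in Sat(valid & ~done) with every successor in Z. Z1 = {s0, s2, s5}; Z2 = {s0, s2, s3, s5}; fixed.
Sat(A[(valid & ~done) U done]) = {s0, s2, s3, s5}
E[valid U A[(valid & ~done) U done]]: least fixpoint, start Z0 = Sat(A[(valid & ~done) U done]) = {s0, s2, s3, s5}, add states in Sat(valid) with some successor in Z. Z1 = {s0, s2, s3, s4, s5}; Z2 = {s0, s1, s2, s3, s4, s5}; fixed.
Sat(E[valid U A[(valid & ~done) U done]]) = {s0, s1, s2, s3, s4, s5}
|Sat(E[valid U A[(valid & ~done) U done]])| = |{s0, s1, s2, s3, s4, s5}| = 6.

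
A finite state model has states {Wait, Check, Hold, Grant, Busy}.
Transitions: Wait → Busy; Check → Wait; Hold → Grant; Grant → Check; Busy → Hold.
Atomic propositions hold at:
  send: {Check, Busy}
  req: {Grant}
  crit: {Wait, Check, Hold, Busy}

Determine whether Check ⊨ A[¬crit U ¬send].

Sat(¬crit) = {Grant}
Sat(¬send) = {Wait, Hold, Grant}
A[¬crit U ¬send]: least fixpoint, start Z0 = Sat(¬send) = {Wait, Hold, Grant}, add states in Sat(¬crit) with every successor in Z. Already a fixed point.
Sat(A[¬crit U ¬send]) = {Wait, Hold, Grant}
Check ∉ Sat(A[¬crit U ¬send]) = {Wait, Hold, Grant}, so the formula does not hold at Check.

No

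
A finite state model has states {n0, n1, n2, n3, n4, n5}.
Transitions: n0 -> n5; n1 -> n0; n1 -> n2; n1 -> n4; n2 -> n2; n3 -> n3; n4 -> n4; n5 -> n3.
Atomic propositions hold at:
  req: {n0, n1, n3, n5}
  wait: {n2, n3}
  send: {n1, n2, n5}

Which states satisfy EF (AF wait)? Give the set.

{n0, n1, n2, n3, n5}

AF wait: least fixpoint, start Z0 = {n2, n3}, add states with every successor in Z. Z1 = {n2, n3, n5}; Z2 = {n0, n2, n3, n5}; fixed.
Sat(AF wait) = {n0, n2, n3, n5}
EF (AF wait): least fixpoint, start Z0 = {n0, n2, n3, n5}, add states with some successor in Z. Z1 = {n0, n1, n2, n3, n5}; fixed.
Sat(EF (AF wait)) = {n0, n1, n2, n3, n5}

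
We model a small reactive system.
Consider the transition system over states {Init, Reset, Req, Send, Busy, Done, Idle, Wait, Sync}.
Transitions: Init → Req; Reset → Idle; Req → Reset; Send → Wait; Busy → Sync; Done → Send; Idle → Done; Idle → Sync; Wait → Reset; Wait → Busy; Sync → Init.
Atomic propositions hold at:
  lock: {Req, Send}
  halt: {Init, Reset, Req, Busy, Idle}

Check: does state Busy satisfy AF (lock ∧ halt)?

Sat(lock ∧ halt) = {Req}
AF (lock ∧ halt): least fixpoint, start Z0 = {Req}, add states with every successor in Z. Z1 = {Init, Req}; Z2 = {Init, Req, Sync}; Z3 = {Init, Req, Busy, Sync}; fixed.
Sat(AF (lock ∧ halt)) = {Init, Req, Busy, Sync}
Busy ∈ Sat(AF (lock ∧ halt)) = {Init, Req, Busy, Sync}, so the formula holds at Busy.

Yes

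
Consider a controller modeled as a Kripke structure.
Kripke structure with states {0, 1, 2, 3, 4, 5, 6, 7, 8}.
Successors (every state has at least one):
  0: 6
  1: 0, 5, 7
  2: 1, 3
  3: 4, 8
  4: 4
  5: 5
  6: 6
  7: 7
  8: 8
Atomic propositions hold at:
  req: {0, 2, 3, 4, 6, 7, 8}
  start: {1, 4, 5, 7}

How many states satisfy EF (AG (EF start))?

EF start: least fixpoint, start Z0 = {1, 4, 5, 7}, add states with some successor in Z. Z1 = {1, 2, 3, 4, 5, 7}; fixed.
Sat(EF start) = {1, 2, 3, 4, 5, 7}
AG (EF start): greatest fixpoint, start Z0 = {1, 2, 3, 4, 5, 7}, keep only states in Sat with every successor in Z. Z1 = {2, 4, 5, 7}; Z2 = {4, 5, 7}; fixed.
Sat(AG (EF start)) = {4, 5, 7}
EF (AG (EF start)): least fixpoint, start Z0 = {4, 5, 7}, add states with some successor in Z. Z1 = {1, 3, 4, 5, 7}; Z2 = {1, 2, 3, 4, 5, 7}; fixed.
Sat(EF (AG (EF start))) = {1, 2, 3, 4, 5, 7}
|Sat(EF (AG (EF start)))| = |{1, 2, 3, 4, 5, 7}| = 6.

6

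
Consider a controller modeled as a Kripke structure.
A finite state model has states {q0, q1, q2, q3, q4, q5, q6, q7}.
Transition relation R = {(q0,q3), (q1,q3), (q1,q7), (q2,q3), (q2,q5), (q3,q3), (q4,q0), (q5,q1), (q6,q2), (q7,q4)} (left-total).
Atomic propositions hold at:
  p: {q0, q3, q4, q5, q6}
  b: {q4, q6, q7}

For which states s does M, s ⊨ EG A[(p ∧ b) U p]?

{q0, q3, q4}

Sat(p ∧ b) = {q4, q6}
A[(p ∧ b) U p]: least fixpoint, start Z0 = Sat(p) = {q0, q3, q4, q5, q6}, add states in Sat(p ∧ b) with every successor in Z. Already a fixed point.
Sat(A[(p ∧ b) U p]) = {q0, q3, q4, q5, q6}
EG A[(p ∧ b) U p]: greatest fixpoint, start Z0 = {q0, q3, q4, q5, q6}, keep only states in Sat with some successor in Z. Z1 = {q0, q3, q4}; fixed.
Sat(EG A[(p ∧ b) U p]) = {q0, q3, q4}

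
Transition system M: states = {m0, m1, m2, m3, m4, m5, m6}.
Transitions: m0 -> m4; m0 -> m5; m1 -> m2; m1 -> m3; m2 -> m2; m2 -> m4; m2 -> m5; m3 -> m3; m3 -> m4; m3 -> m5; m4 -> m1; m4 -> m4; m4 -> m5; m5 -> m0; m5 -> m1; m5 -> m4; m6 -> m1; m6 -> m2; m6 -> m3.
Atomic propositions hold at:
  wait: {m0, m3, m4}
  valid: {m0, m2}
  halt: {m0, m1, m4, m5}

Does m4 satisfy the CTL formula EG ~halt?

No

Sat(~halt) = {m2, m3, m6}
EG ~halt: greatest fixpoint, start Z0 = {m2, m3, m6}, keep only states in Sat with some successor in Z. Already a fixed point.
Sat(EG ~halt) = {m2, m3, m6}
m4 ∉ Sat(EG ~halt) = {m2, m3, m6}, so the formula does not hold at m4.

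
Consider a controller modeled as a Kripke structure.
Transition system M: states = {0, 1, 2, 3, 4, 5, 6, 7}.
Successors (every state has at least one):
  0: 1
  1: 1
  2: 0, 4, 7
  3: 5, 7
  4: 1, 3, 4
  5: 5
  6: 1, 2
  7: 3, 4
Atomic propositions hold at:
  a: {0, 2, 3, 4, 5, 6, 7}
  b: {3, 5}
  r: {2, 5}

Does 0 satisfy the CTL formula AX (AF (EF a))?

EF a: least fixpoint, start Z0 = {0, 2, 3, 4, 5, 6, 7}, add states with some successor in Z. Already a fixed point.
Sat(EF a) = {0, 2, 3, 4, 5, 6, 7}
AF (EF a): least fixpoint, start Z0 = {0, 2, 3, 4, 5, 6, 7}, add states with every successor in Z. Already a fixed point.
Sat(AF (EF a)) = {0, 2, 3, 4, 5, 6, 7}
Sat(AX (AF (EF a))) = {s : every successor in {0, 2, 3, 4, 5, 6, 7}} = {2, 3, 5, 7}
0 ∉ Sat(AX (AF (EF a))) = {2, 3, 5, 7}, so the formula does not hold at 0.

No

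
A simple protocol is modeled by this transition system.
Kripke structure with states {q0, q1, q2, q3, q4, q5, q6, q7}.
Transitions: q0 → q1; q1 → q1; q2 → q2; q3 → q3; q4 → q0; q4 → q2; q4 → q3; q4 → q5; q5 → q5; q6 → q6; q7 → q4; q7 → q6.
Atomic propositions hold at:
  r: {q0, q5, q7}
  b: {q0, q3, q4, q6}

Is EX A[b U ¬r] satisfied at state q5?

No

Sat(¬r) = {q1, q2, q3, q4, q6}
A[b U ¬r]: least fixpoint, start Z0 = Sat(¬r) = {q1, q2, q3, q4, q6}, add states in Sat(b) with every successor in Z. Z1 = {q0, q1, q2, q3, q4, q6}; fixed.
Sat(A[b U ¬r]) = {q0, q1, q2, q3, q4, q6}
Sat(EX A[b U ¬r]) = {s : some successor in {q0, q1, q2, q3, q4, q6}} = {q0, q1, q2, q3, q4, q6, q7}
q5 ∉ Sat(EX A[b U ¬r]) = {q0, q1, q2, q3, q4, q6, q7}, so the formula does not hold at q5.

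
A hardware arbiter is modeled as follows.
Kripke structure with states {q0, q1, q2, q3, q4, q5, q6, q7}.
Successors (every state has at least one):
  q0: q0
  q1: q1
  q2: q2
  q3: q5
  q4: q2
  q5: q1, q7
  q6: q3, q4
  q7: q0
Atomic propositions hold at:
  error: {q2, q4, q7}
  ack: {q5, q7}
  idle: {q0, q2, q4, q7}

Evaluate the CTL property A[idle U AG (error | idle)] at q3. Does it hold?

Sat(error | idle) = {q0, q2, q4, q7}
AG (error | idle): greatest fixpoint, start Z0 = {q0, q2, q4, q7}, keep only states in Sat with every successor in Z. Already a fixed point.
Sat(AG (error | idle)) = {q0, q2, q4, q7}
A[idle U AG (error | idle)]: least fixpoint, start Z0 = Sat(AG (error | idle)) = {q0, q2, q4, q7}, add states in Sat(idle) with every successor in Z. Already a fixed point.
Sat(A[idle U AG (error | idle)]) = {q0, q2, q4, q7}
q3 ∉ Sat(A[idle U AG (error | idle)]) = {q0, q2, q4, q7}, so the formula does not hold at q3.

No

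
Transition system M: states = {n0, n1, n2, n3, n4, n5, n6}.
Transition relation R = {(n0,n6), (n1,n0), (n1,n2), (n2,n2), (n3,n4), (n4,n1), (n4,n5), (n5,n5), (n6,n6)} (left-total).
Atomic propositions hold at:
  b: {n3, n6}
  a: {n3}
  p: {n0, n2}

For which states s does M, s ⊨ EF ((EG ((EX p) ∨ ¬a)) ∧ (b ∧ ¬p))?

{n0, n1, n3, n4, n6}

Sat(EX p) = {s : some successor in {n0, n2}} = {n1, n2}
Sat(¬a) = {n0, n1, n2, n4, n5, n6}
Sat((EX p) ∨ ¬a) = {n0, n1, n2, n4, n5, n6}
EG ((EX p) ∨ ¬a): greatest fixpoint, start Z0 = {n0, n1, n2, n4, n5, n6}, keep only states in Sat with some successor in Z. Already a fixed point.
Sat(EG ((EX p) ∨ ¬a)) = {n0, n1, n2, n4, n5, n6}
Sat(¬p) = {n1, n3, n4, n5, n6}
Sat(b ∧ ¬p) = {n3, n6}
Sat((EG ((EX p) ∨ ¬a)) ∧ (b ∧ ¬p)) = {n6}
EF ((EG ((EX p) ∨ ¬a)) ∧ (b ∧ ¬p)): least fixpoint, start Z0 = {n6}, add states with some successor in Z. Z1 = {n0, n6}; Z2 = {n0, n1, n6}; Z3 = {n0, n1, n4, n6}; Z4 = {n0, n1, n3, n4, n6}; fixed.
Sat(EF ((EG ((EX p) ∨ ¬a)) ∧ (b ∧ ¬p))) = {n0, n1, n3, n4, n6}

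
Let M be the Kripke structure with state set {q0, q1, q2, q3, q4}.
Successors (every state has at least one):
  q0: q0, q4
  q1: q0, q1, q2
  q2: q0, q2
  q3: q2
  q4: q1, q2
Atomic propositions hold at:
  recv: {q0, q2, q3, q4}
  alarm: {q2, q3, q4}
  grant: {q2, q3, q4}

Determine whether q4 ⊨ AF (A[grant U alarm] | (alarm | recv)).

Yes

A[grant U alarm]: least fixpoint, start Z0 = Sat(alarm) = {q2, q3, q4}, add states in Sat(grant) with every successor in Z. Already a fixed point.
Sat(A[grant U alarm]) = {q2, q3, q4}
Sat(alarm | recv) = {q0, q2, q3, q4}
Sat(A[grant U alarm] | (alarm | recv)) = {q0, q2, q3, q4}
AF (A[grant U alarm] | (alarm | recv)): least fixpoint, start Z0 = {q0, q2, q3, q4}, add states with every successor in Z. Already a fixed point.
Sat(AF (A[grant U alarm] | (alarm | recv))) = {q0, q2, q3, q4}
q4 ∈ Sat(AF (A[grant U alarm] | (alarm | recv))) = {q0, q2, q3, q4}, so the formula holds at q4.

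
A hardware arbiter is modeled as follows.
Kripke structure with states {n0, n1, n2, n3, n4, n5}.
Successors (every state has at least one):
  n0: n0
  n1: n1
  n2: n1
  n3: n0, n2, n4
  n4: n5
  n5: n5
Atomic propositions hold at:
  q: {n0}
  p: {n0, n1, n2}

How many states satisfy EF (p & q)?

2

Sat(p & q) = {n0}
EF (p & q): least fixpoint, start Z0 = {n0}, add states with some successor in Z. Z1 = {n0, n3}; fixed.
Sat(EF (p & q)) = {n0, n3}
|Sat(EF (p & q))| = |{n0, n3}| = 2.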